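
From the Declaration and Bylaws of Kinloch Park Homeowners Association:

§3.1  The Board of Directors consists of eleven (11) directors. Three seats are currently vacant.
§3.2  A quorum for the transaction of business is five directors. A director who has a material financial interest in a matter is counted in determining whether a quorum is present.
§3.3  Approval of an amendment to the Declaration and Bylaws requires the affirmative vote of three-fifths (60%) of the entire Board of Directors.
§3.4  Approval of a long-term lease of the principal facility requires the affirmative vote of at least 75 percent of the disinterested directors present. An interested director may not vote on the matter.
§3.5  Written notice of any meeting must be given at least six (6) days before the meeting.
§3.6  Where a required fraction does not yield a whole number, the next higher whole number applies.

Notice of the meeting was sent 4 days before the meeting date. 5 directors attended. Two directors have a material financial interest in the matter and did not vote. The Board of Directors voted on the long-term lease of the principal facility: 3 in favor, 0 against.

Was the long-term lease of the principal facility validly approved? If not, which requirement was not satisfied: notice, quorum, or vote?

Notice: 4 days given; 6 required (4 < 6). Not satisfied.
Quorum: 5 present (interested directors count toward quorum); quorum is 5. Satisfied.
Vote: the long-term lease of the principal facility requires three-fourths of the disinterested directors present (5 − 2 = 3). 3/4 of 3 = 2.25, rounded up to 3, so 3 affirmative votes are needed; 3 voted in favor. Satisfied.

Invalid — notice requirement not satisfied.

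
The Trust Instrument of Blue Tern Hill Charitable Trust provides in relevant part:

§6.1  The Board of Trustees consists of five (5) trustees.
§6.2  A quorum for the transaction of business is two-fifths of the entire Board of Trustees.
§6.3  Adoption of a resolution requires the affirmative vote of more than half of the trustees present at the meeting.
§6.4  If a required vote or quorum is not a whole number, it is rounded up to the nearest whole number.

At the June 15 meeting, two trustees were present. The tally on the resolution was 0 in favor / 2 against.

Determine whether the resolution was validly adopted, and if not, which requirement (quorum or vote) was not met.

Quorum: 2 present; quorum is 2. Satisfied.
Vote: the resolution requires a majority of the trustees present (2). A majority of 2 is 2, so 2 affirmative votes are needed; 0 voted in favor. Not satisfied.

Invalid — vote requirement not satisfied.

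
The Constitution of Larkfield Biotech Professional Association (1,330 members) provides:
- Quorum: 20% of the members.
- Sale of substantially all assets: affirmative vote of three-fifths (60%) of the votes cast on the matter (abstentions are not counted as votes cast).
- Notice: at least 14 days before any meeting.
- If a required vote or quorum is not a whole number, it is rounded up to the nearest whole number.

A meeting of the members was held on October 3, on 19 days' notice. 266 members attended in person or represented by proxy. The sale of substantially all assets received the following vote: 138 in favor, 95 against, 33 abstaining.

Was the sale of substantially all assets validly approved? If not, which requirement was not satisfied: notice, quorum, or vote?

Notice: 19 days given; 14 required. Satisfied.
Quorum: 20% of 1,330 = 266; 266 present. Satisfied.
Vote: requires three-fifths of the votes cast (266 − 33 abstaining = 233); 3/5 of 233 = 139.80, rounded up to 140, so 140 needed; 138 in favor. Not satisfied.

Invalid — vote requirement not satisfied.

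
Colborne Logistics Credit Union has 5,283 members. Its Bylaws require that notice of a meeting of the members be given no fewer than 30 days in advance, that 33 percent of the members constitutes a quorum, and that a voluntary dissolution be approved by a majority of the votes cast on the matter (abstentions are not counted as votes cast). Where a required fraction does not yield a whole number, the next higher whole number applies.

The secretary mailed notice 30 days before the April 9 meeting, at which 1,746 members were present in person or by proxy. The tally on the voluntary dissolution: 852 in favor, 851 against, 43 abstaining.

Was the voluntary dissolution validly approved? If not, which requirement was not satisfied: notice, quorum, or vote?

Notice: 30 days given; 30 required. Satisfied.
Quorum: 33% of 5,283 = 1,743.39, rounded up to 1,744; 1,746 present. Satisfied.
Vote: requires a majority of the votes cast (1,746 − 43 abstaining = 1,703); a majority of 1703 is 852, so 852 needed; 852 in favor. Satisfied.

Valid — all requirements satisfied.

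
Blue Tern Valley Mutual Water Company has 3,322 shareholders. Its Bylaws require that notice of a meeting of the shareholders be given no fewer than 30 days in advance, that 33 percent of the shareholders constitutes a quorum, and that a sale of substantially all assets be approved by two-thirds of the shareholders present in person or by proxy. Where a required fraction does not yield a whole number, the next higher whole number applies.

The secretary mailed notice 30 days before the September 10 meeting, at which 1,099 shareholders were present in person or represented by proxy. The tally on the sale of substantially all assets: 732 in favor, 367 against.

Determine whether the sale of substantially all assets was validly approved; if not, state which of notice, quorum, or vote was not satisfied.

Notice: 30 days given; 30 required. Satisfied.
Quorum: 33% of 3,322 = 1,096.26, rounded up to 1,097; 1,099 present. Satisfied.
Vote: requires two-thirds of those present (1,099); 2/3 of 1099 = 732.67, rounded up to 733, so 733 needed; 732 in favor. Not satisfied.

Invalid — vote requirement not satisfied.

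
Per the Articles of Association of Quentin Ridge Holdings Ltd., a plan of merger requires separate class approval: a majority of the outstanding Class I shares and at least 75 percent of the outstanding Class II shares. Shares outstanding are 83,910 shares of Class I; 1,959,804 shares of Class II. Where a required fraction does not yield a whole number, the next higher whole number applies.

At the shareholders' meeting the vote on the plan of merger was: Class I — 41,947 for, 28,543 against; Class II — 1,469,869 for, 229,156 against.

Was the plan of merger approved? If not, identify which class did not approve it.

Class I: a majority of 83910 is 41956; 41,956 required, 41,947 in favor — not approved.
Class II: 3/4 of 1959804 = 1469853; 1,469,853 required, 1,469,869 in favor — approved.

Not approved — the Class I shares did not give the required vote.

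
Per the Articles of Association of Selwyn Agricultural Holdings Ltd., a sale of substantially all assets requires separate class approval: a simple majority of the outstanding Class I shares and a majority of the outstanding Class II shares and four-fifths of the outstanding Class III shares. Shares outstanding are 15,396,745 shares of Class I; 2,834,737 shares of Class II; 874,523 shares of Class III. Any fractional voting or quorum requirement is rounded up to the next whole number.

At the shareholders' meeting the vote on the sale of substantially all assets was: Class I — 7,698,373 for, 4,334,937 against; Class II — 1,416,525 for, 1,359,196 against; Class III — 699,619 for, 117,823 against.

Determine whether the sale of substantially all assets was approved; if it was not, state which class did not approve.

Class I: a majority of 15396745 is 7698373; 7,698,373 required, 7,698,373 in favor — approved.
Class II: a majority of 2834737 is 1417369; 1,417,369 required, 1,416,525 in favor — not approved.
Class III: 4/5 of 874523 = 699618.40, rounded up to 699619; 699,619 required, 699,619 in favor — approved.

Not approved — the Class II shares did not give the required vote.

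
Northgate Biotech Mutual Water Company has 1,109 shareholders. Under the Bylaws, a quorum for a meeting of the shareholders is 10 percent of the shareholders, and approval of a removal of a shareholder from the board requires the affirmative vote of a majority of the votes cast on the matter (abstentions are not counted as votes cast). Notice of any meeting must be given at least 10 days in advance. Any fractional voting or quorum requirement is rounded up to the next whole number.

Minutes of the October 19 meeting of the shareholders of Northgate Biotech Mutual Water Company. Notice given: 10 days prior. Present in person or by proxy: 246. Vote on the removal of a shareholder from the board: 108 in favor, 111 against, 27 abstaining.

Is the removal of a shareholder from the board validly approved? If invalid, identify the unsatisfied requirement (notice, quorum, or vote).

Invalid — vote requirement not satisfied.

Notice: 10 days given; 10 required. Satisfied.
Quorum: 10% of 1,109 = 110.90, rounded up to 111; 246 present. Satisfied.
Vote: requires a majority of the votes cast (246 − 27 abstaining = 219); a majority of 219 is 110, so 110 needed; 108 in favor. Not satisfied.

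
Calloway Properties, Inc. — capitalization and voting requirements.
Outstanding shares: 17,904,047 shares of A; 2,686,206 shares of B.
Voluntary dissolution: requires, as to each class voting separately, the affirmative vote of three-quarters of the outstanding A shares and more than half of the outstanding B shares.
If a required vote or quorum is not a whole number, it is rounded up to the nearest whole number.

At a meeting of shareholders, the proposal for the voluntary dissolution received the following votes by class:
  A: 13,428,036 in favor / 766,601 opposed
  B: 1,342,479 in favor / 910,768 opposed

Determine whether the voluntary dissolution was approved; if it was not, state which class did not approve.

Not approved — the B shares did not give the required vote.

A: 3/4 of 17904047 = 13428035.25, rounded up to 13428036; 13,428,036 required, 13,428,036 in favor — approved.
B: a majority of 2686206 is 1343104; 1,343,104 required, 1,342,479 in favor — not approved.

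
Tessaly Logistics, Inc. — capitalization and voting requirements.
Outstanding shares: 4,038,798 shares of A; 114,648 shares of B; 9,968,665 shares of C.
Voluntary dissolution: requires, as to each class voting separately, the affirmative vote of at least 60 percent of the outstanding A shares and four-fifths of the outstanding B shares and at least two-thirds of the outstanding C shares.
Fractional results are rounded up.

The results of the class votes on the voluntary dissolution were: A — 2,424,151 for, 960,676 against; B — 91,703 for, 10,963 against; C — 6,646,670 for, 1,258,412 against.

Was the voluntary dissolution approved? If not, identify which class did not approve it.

A: 3/5 of 4038798 = 2423278.80, rounded up to 2423279; 2,423,279 required, 2,424,151 in favor — approved.
B: 4/5 of 114648 = 91718.40, rounded up to 91719; 91,719 required, 91,703 in favor — not approved.
C: 2/3 of 9968665 = 6645776.67, rounded up to 6645777; 6,645,777 required, 6,646,670 in favor — approved.

Not approved — the B shares did not give the required vote.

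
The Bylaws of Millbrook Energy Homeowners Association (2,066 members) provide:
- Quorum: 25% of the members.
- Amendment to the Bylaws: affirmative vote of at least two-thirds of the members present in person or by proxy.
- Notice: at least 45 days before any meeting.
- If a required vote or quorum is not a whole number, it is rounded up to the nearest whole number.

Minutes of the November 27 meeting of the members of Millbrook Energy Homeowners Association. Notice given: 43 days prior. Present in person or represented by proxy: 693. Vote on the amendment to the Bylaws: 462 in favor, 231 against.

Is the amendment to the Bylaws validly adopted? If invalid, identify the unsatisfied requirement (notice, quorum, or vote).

Notice: 43 days given; 45 required. Not satisfied.
Quorum: 25% of 2,066 = 516.50, rounded up to 517; 693 present. Satisfied.
Vote: requires two-thirds of those present (693); 2/3 of 693 = 462, so 462 needed; 462 in favor. Satisfied.

Invalid — notice requirement not satisfied.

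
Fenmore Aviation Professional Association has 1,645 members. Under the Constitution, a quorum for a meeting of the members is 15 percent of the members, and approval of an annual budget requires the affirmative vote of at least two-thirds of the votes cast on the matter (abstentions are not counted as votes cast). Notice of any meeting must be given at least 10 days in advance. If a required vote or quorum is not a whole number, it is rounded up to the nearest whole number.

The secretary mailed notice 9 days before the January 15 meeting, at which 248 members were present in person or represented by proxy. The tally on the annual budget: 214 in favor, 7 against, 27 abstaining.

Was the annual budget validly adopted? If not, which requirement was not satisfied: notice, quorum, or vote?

Invalid — notice requirement not satisfied.

Notice: 9 days given; 10 required. Not satisfied.
Quorum: 15% of 1,645 = 246.75, rounded up to 247; 248 present. Satisfied.
Vote: requires two-thirds of the votes cast (248 − 27 abstaining = 221); 2/3 of 221 = 147.33, rounded up to 148, so 148 needed; 214 in favor. Satisfied.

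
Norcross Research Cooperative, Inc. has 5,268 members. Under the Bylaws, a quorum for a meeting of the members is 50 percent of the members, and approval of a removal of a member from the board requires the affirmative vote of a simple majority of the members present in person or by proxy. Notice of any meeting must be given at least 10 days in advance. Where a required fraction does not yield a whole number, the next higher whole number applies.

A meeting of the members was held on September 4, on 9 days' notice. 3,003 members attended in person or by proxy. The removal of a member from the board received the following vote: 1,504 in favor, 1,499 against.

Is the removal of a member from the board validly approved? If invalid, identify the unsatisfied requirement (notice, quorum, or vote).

Notice: 9 days given; 10 required. Not satisfied.
Quorum: 50% of 5,268 = 2,634; 3,003 present. Satisfied.
Vote: requires a majority of those present (3,003); a majority of 3003 is 1502, so 1,502 needed; 1,504 in favor. Satisfied.

Invalid — notice requirement not satisfied.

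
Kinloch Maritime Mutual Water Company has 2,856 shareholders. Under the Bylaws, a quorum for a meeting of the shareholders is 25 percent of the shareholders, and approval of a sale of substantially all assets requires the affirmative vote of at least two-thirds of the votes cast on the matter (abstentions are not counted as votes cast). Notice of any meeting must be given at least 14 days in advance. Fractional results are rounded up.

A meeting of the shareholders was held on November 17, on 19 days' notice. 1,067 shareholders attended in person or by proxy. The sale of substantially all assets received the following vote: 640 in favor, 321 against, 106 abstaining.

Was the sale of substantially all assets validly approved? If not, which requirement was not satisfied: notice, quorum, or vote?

Invalid — vote requirement not satisfied.

Notice: 19 days given; 14 required. Satisfied.
Quorum: 25% of 2,856 = 714; 1,067 present. Satisfied.
Vote: requires two-thirds of the votes cast (1,067 − 106 abstaining = 961); 2/3 of 961 = 640.67, rounded up to 641, so 641 needed; 640 in favor. Not satisfied.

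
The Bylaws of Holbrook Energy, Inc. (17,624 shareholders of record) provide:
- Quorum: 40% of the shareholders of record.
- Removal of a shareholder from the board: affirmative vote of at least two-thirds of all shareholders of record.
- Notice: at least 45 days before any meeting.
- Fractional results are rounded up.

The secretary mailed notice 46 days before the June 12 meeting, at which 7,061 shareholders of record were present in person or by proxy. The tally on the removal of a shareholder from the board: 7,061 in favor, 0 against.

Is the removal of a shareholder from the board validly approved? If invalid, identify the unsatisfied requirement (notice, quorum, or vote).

Notice: 46 days given; 45 required. Satisfied.
Quorum: 40% of 17,624 = 7,049.60, rounded up to 7,050; 7,061 present. Satisfied.
Vote: requires two-thirds of all shareholders of record (17,624); 2/3 of 17624 = 11749.33, rounded up to 11750, so 11,750 needed; 7,061 in favor. Not satisfied.

Invalid — vote requirement not satisfied.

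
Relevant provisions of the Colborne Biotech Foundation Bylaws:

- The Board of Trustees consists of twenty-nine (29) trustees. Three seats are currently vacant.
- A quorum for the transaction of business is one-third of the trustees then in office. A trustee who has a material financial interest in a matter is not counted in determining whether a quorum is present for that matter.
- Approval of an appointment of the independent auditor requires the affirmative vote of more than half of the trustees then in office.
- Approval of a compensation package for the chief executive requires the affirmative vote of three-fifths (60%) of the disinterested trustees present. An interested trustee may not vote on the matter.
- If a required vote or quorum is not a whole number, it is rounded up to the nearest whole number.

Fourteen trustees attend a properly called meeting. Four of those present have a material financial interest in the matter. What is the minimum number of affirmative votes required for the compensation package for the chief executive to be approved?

6

The compensation package for the chief executive requires three-fifths of the disinterested trustees present (14 − 4 = 10).
3/5 of 10 = 6.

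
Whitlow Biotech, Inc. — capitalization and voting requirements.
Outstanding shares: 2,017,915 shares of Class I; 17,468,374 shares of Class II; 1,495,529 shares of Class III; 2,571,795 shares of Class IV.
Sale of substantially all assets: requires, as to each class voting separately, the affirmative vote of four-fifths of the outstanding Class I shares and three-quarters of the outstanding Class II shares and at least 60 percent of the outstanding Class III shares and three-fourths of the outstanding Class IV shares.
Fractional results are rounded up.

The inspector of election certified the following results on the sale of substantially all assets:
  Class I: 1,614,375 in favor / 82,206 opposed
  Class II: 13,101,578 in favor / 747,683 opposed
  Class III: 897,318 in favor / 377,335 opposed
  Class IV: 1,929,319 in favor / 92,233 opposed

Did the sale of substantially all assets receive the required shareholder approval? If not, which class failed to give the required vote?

Approved — every class gave the required vote.

Class I: 4/5 of 2017915 = 1614332; 1,614,332 required, 1,614,375 in favor — approved.
Class II: 3/4 of 17468374 = 13101280.50, rounded up to 13101281; 13,101,281 required, 13,101,578 in favor — approved.
Class III: 3/5 of 1495529 = 897317.40, rounded up to 897318; 897,318 required, 897,318 in favor — approved.
Class IV: 3/4 of 2571795 = 1928846.25, rounded up to 1928847; 1,928,847 required, 1,929,319 in favor — approved.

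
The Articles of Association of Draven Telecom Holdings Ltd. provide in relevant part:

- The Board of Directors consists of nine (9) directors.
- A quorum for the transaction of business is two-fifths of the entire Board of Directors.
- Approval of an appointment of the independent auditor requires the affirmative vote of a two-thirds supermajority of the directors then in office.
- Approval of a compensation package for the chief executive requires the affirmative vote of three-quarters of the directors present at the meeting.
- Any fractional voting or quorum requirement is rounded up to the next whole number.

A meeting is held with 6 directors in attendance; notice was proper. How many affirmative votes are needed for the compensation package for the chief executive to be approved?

The compensation package for the chief executive requires three-fourths of the directors present (6).
3/4 of 6 = 4.50, rounded up to 5.

5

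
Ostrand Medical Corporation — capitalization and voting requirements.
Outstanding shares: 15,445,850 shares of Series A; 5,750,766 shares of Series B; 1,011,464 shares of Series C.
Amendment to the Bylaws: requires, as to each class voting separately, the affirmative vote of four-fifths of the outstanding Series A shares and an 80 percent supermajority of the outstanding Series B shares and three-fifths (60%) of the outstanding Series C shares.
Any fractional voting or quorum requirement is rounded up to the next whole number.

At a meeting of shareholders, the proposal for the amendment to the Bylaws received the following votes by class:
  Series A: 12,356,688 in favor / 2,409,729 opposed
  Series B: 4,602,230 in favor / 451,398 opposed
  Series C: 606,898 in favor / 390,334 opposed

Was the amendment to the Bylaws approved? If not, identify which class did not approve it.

Series A: 4/5 of 15445850 = 12356680; 12,356,680 required, 12,356,688 in favor — approved.
Series B: 4/5 of 5750766 = 4600612.80, rounded up to 4600613; 4,600,613 required, 4,602,230 in favor — approved.
Series C: 3/5 of 1011464 = 606878.40, rounded up to 606879; 606,879 required, 606,898 in favor — approved.

Approved — every class gave the required vote.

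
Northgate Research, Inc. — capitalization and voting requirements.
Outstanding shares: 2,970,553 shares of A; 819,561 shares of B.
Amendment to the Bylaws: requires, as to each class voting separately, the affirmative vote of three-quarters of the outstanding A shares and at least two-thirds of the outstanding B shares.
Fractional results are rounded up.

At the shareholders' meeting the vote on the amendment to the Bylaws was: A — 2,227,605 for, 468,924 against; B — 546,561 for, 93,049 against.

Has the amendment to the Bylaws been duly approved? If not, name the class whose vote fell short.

A: 3/4 of 2970553 = 2227914.75, rounded up to 2227915; 2,227,915 required, 2,227,605 in favor — not approved.
B: 2/3 of 819561 = 546374; 546,374 required, 546,561 in favor — approved.

Not approved — the A shares did not give the required vote.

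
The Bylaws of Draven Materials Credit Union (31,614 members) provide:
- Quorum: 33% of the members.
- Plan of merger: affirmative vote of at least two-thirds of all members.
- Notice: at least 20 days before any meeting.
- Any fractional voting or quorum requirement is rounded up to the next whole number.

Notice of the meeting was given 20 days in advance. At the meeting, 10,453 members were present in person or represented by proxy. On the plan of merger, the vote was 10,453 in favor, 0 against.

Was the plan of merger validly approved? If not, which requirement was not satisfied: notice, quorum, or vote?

Invalid — vote requirement not satisfied.

Notice: 20 days given; 20 required. Satisfied.
Quorum: 33% of 31,614 = 10,432.62, rounded up to 10,433; 10,453 present. Satisfied.
Vote: requires two-thirds of all members (31,614); 2/3 of 31614 = 21076, so 21,076 needed; 10,453 in favor. Not satisfied.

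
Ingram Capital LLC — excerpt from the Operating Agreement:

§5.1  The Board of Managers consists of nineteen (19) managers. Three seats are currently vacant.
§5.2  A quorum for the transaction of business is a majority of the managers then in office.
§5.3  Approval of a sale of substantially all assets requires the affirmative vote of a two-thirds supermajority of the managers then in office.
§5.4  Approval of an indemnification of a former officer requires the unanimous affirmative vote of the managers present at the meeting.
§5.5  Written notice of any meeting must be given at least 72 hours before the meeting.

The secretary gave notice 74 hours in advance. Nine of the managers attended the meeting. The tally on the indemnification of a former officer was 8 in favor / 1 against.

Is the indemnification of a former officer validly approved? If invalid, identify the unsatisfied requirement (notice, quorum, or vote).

Notice: 74 hours given; 72 required (74 ≥ 72). Satisfied.
Quorum: 9 present; quorum is 9. Satisfied.
Vote: the indemnification of a former officer requires the unanimous vote of the managers present (9). Unanimous means all 9, so 9 affirmative votes are needed; 8 voted in favor. Not satisfied.

Invalid — vote requirement not satisfied.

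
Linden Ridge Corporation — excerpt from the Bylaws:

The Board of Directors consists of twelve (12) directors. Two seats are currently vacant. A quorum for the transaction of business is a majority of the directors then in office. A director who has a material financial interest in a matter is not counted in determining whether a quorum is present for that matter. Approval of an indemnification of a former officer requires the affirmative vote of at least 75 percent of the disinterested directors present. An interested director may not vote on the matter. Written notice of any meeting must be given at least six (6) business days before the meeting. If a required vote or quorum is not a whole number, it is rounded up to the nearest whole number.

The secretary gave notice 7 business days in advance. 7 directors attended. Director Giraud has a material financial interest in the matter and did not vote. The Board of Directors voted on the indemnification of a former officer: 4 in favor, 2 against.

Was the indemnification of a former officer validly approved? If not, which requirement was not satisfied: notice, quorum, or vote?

Invalid — vote requirement not satisfied.

Notice: 7 business days given; 6 required (7 ≥ 6). Satisfied.
Quorum: 7 present, but the 1 interested director does not count, leaving 6. Quorum is 6. Satisfied.
Vote: the indemnification of a former officer requires three-fourths of the disinterested directors present (7 − 1 = 6). 3/4 of 6 = 4.50, rounded up to 5, so 5 affirmative votes are needed; 4 voted in favor. Not satisfied.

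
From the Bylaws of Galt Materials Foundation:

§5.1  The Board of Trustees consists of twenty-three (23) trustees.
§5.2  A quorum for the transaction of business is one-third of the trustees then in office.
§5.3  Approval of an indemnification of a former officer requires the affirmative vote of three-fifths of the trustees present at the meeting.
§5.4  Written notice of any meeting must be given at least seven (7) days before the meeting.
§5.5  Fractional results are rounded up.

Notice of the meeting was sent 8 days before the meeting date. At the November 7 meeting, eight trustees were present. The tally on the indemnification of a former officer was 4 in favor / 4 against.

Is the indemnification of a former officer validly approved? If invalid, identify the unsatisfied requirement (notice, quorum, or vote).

Invalid — vote requirement not satisfied.

Notice: 8 days given; 7 required (8 ≥ 7). Satisfied.
Quorum: 8 present; quorum is 8. Satisfied.
Vote: the indemnification of a former officer requires three-fifths of the trustees present (8). 3/5 of 8 = 4.80, rounded up to 5, so 5 affirmative votes are needed; 4 voted in favor. Not satisfied.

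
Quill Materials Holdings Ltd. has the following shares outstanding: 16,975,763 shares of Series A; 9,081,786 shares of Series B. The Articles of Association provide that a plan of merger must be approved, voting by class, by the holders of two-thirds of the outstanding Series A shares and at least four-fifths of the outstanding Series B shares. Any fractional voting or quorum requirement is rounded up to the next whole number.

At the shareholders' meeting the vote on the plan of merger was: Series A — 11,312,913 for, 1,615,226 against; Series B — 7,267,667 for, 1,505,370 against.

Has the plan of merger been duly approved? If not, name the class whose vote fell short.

Not approved — the Series A shares did not give the required vote.

Series A: 2/3 of 16975763 = 11317175.33, rounded up to 11317176; 11,317,176 required, 11,312,913 in favor — not approved.
Series B: 4/5 of 9081786 = 7265428.80, rounded up to 7265429; 7,265,429 required, 7,267,667 in favor — approved.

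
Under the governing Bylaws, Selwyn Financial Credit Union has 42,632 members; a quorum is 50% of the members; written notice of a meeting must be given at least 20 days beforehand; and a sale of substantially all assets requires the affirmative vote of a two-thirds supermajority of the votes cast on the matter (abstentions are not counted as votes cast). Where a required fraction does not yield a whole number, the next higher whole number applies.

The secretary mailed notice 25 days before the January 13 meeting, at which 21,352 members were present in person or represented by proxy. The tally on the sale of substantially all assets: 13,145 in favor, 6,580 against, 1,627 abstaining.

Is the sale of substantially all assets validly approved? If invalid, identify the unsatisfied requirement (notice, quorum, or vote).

Notice: 25 days given; 20 required. Satisfied.
Quorum: 50% of 42,632 = 21,316; 21,352 present. Satisfied.
Vote: requires two-thirds of the votes cast (21,352 − 1,627 abstaining = 19,725); 2/3 of 19725 = 13150, so 13,150 needed; 13,145 in favor. Not satisfied.

Invalid — vote requirement not satisfied.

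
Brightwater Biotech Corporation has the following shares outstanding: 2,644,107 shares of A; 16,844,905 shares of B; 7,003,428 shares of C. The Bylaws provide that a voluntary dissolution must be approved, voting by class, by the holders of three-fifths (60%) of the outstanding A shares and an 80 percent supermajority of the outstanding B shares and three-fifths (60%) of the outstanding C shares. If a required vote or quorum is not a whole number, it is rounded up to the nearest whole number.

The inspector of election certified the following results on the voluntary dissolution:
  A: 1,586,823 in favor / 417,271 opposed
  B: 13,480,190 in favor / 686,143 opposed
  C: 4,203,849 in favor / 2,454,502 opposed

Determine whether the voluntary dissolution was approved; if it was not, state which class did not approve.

Approved — every class gave the required vote.

A: 3/5 of 2644107 = 1586464.20, rounded up to 1586465; 1,586,465 required, 1,586,823 in favor — approved.
B: 4/5 of 16844905 = 13475924; 13,475,924 required, 13,480,190 in favor — approved.
C: 3/5 of 7003428 = 4202056.80, rounded up to 4202057; 4,202,057 required, 4,203,849 in favor — approved.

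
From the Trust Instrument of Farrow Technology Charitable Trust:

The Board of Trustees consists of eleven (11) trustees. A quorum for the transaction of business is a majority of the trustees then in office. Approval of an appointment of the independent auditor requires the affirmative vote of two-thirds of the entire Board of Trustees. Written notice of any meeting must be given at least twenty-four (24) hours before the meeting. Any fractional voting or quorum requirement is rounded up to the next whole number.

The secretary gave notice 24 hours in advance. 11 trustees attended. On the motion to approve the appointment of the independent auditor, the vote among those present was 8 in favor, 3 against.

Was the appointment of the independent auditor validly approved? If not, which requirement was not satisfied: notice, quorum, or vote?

Notice: 24 hours given; 24 required (24 ≥ 24). Satisfied.
Quorum: 11 present; quorum is 6. Satisfied.
Vote: the appointment of the independent auditor requires two-thirds of the entire Board of Trustees (11). 2/3 of 11 = 7.33, rounded up to 8, so 8 affirmative votes are needed; 8 voted in favor. Satisfied.

Valid — all requirements satisfied.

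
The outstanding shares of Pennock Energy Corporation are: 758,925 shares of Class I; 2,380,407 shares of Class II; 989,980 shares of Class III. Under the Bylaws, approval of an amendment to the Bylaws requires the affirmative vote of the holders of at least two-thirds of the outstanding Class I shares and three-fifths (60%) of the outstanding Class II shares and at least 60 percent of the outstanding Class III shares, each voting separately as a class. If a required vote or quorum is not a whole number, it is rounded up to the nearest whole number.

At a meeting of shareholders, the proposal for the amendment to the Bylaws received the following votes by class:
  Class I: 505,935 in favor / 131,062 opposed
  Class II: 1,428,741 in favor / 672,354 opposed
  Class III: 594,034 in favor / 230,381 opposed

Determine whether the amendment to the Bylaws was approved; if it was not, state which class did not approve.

Class I: 2/3 of 758925 = 505950; 505,950 required, 505,935 in favor — not approved.
Class II: 3/5 of 2380407 = 1428244.20, rounded up to 1428245; 1,428,245 required, 1,428,741 in favor — approved.
Class III: 3/5 of 989980 = 593988; 593,988 required, 594,034 in favor — approved.

Not approved — the Class I shares did not give the required vote.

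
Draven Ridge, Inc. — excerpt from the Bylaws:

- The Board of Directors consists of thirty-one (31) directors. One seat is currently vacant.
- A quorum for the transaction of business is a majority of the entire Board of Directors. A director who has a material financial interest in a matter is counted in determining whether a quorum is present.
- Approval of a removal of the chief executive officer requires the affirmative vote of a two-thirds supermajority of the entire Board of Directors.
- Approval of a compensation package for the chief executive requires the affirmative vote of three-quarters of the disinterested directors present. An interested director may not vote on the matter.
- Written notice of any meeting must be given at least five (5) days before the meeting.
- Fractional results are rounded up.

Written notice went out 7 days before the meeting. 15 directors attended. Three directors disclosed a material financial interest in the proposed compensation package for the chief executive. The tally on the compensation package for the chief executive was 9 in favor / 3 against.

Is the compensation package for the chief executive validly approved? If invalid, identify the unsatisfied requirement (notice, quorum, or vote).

Notice: 7 days given; 5 required (7 ≥ 5). Satisfied.
Quorum: 15 present (interested directors count toward quorum); quorum is 16. Not satisfied.
Vote: the compensation package for the chief executive requires three-fourths of the disinterested directors present (15 − 3 = 12). 3/4 of 12 = 9, so 9 affirmative votes are needed; 9 voted in favor. Satisfied. (Moot — without a quorum no business can be validly transacted.)

Invalid — quorum requirement not satisfied.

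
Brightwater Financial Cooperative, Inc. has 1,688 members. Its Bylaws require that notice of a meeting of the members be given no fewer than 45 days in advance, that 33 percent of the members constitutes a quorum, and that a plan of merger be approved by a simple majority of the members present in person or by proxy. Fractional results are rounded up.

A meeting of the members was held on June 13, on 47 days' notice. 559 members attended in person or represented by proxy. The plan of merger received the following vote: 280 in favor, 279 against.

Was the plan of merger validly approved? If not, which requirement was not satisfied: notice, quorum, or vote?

Notice: 47 days given; 45 required. Satisfied.
Quorum: 33% of 1,688 = 557.04, rounded up to 558; 559 present. Satisfied.
Vote: requires a majority of those present (559); a majority of 559 is 280, so 280 needed; 280 in favor. Satisfied.

Valid — all requirements satisfied.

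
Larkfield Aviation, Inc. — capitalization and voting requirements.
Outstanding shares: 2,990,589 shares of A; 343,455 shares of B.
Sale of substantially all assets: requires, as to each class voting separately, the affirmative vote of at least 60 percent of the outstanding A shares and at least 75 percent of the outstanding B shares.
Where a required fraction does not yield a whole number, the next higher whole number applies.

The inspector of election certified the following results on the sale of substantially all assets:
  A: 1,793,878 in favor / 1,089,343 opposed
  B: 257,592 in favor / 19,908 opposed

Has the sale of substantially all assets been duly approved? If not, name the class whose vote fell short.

Not approved — the A shares did not give the required vote.

A: 3/5 of 2990589 = 1794353.40, rounded up to 1794354; 1,794,354 required, 1,793,878 in favor — not approved.
B: 3/4 of 343455 = 257591.25, rounded up to 257592; 257,592 required, 257,592 in favor — approved.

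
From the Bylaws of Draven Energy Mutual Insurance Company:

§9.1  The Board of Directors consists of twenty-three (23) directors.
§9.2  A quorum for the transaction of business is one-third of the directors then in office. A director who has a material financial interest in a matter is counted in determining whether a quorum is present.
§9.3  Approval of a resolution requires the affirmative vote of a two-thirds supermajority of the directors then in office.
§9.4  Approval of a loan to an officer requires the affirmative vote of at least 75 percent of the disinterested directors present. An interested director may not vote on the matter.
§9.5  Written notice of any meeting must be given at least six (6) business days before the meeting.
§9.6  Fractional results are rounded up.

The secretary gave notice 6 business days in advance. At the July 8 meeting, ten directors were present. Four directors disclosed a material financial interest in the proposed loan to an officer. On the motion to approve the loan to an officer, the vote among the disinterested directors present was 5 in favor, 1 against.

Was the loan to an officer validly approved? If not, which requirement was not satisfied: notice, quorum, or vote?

Notice: 6 business days given; 6 required (6 ≥ 6). Satisfied.
Quorum: 10 present (interested directors count toward quorum); quorum is 8. Satisfied.
Vote: the loan to an officer requires three-fourths of the disinterested directors present (10 − 4 = 6). 3/4 of 6 = 4.50, rounded up to 5, so 5 affirmative votes are needed; 5 voted in favor. Satisfied.

Valid — all requirements satisfied.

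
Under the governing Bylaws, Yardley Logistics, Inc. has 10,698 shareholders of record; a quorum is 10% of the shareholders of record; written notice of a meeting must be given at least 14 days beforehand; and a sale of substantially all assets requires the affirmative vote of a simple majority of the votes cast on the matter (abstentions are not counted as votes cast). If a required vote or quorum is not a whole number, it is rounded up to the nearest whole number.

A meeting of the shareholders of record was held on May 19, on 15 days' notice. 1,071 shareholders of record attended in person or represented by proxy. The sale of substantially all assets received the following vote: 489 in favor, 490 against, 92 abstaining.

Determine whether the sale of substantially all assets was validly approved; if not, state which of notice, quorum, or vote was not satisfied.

Notice: 15 days given; 14 required. Satisfied.
Quorum: 10% of 10,698 = 1,069.80, rounded up to 1,070; 1,071 present. Satisfied.
Vote: requires a majority of the votes cast (1,071 − 92 abstaining = 979); a majority of 979 is 490, so 490 needed; 489 in favor. Not satisfied.

Invalid — vote requirement not satisfied.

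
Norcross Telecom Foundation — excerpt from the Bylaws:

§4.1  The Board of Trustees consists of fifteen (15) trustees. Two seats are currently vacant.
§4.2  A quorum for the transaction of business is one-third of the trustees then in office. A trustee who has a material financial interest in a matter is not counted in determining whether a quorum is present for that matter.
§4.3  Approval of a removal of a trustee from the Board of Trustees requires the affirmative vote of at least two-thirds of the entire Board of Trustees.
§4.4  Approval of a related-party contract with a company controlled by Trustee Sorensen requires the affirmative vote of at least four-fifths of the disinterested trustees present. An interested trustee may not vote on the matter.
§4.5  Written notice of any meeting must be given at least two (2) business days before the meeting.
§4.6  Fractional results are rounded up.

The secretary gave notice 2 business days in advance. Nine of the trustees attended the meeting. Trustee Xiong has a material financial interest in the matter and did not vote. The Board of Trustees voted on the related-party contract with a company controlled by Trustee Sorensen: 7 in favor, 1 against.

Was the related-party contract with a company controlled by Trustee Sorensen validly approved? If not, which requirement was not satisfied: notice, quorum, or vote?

Valid — all requirements satisfied.

Notice: 2 business days given; 2 required (2 ≥ 2). Satisfied.
Quorum: 9 present, but the 1 interested trustee does not count, leaving 8. Quorum is 5. Satisfied.
Vote: the related-party contract with a company controlled by Trustee Sorensen requires four-fifths of the disinterested trustees present (9 − 1 = 8). 4/5 of 8 = 6.40, rounded up to 7, so 7 affirmative votes are needed; 7 voted in favor. Satisfied.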